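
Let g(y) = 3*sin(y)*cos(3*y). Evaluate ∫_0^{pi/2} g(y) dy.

-3/2

Use the identity sin(y)cos(3*y) = [sin(4*y) + sin(-2*y)]/2.
An antiderivative is F(y) = 3*cos(2*y)/4 - 3*cos(4*y)/8.
Then F(pi/2) - F(0) = (-9/8) - (3/8) = -3/2.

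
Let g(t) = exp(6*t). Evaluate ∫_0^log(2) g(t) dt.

Let u = exp(t), so du = exp(t) dt. When t = 0, u = 1; when t = log(2), u = 2.
The integral becomes ∫ u**5 du from 1 to 2, with antiderivative u**6/6.
Back in t: F(t) = exp(6*t)/6.
Then F(log(2)) - F(0) = (32/3) - (1/6) = 21/2.

21/2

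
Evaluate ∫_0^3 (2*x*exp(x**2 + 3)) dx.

-exp(3) + exp(12)

Let u = x**2 + 3, so du = 2*x dx. When x = 0, u = 3; when x = 3, u = 12.
The integral becomes ∫ exp(u) du from 3 to 12, with antiderivative exp(u).
Back in x: F(x) = exp(x**2 + 3).
Then F(3) - F(0) = (exp(12)) - (exp(3)) = -exp(3) + exp(12).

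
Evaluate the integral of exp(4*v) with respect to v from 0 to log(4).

Let u = exp(v), so du = exp(v) dv. When v = 0, u = 1; when v = log(4), u = 4.
The integral becomes ∫ u**3 du from 1 to 4, with antiderivative u**4/4.
Back in v: F(v) = exp(4*v)/4.
Then F(log(4)) - F(0) = (64) - (1/4) = 255/4.

255/4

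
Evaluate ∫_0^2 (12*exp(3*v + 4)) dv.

-4*(1 - exp(6))*exp(4)

Let u = 3*v + 4, so du = 3 dv. When v = 0, u = 4; when v = 2, u = 10.
The integral becomes 4·∫ exp(u) du from 4 to 10, with antiderivative 4*exp(u).
Back in v: F(v) = 4*exp(3*v + 4).
Then F(2) - F(0) = (4*exp(10)) - (4*exp(4)) = -4*(1 - exp(6))*exp(4).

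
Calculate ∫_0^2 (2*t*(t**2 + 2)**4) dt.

7744/5

Let u = t**2 + 2, so du = 2*t dt. When t = 0, u = 2; when t = 2, u = 6.
The integral becomes ∫ u**4 du from 2 to 6, with antiderivative u**5/5.
Back in t: F(t) = (t**2 + 2)**5/5.
Then F(2) - F(0) = (7776/5) - (32/5) = 7744/5.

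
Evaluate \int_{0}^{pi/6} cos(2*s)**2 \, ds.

Use the identity cos^2(2*s) = (1 + cos(4*s))/2.
An antiderivative is F(s) = s/2 + sin(4*s)/8.
Then F(pi/6) - F(0) = (sqrt(3)/16 + pi/12) - (0) = sqrt(3)/16 + pi/12.

sqrt(3)/16 + pi/12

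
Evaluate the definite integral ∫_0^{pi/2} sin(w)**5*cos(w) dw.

Let u = sin(w), so du = cos(w) dw. When w = 0, u = 0; when w = pi/2, u = 1.
The integral becomes ∫ u**5 du from 0 to 1, with antiderivative u**6/6.
Back in w: F(w) = sin(w)**6/6.
Then F(pi/2) - F(0) = (1/6) - (0) = 1/6.

1/6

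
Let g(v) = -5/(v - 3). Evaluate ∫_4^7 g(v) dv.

An antiderivative is F(v) = -5*log(v - 3).
Then F(7) - F(4) = (-10*log(2)) - (0) = -10*log(2).

-10*log(2)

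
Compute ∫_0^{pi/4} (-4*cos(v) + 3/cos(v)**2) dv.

3 - 2*sqrt(2)

An antiderivative is F(v) = -4*sin(v) + 3*tan(v).
Then F(pi/4) - F(0) = (3 - 2*sqrt(2)) - (0) = 3 - 2*sqrt(2).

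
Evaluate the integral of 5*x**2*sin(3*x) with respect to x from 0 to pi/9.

Integrate by parts twice (u = x^2, dv = 5*sin(3*x) dx).
An antiderivative is F(x) = -5*x**2*cos(3*x)/3 + 10*x*sin(3*x)/9 + 10*cos(3*x)/27.
Then F(pi/9) - F(0) = (-5*pi**2/486 + 5/27 + 5*sqrt(3)*pi/81) - (10/27) = -5/27 - 5*pi**2/486 + 5*sqrt(3)*pi/81.

-5/27 - 5*pi**2/486 + 5*sqrt(3)*pi/81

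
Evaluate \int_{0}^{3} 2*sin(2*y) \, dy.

1 - cos(6)

Let u = 2*y, so du = 2 dy. When y = 0, u = 0; when y = 3, u = 6.
The integral becomes ∫ sin(u) du from 0 to 6, with antiderivative -cos(u).
Back in y: F(y) = -cos(2*y).
Then F(3) - F(0) = (-cos(6)) - (-1) = 1 - cos(6).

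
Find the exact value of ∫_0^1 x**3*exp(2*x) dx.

Integrate by parts 3 times (u = x^3, dv = exp(2*x) dx).
An antiderivative is F(x) = (4*x**3 - 6*x**2 + 6*x - 3)*exp(2*x)/8.
Then F(1) - F(0) = (exp(2)/8) - (-3/8) = 3/8 + exp(2)/8.

3/8 + exp(2)/8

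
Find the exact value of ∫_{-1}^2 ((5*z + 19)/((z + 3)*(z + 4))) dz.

Factor the denominator: z**2 + 7*z + 12 = (z + 4)(z + 3).
Partial fractions: (5*z + 19)/((z + 3)*(z + 4)) = 1/(z + 4) + 4/(z + 3).
An antiderivative is F(z) = 4*log(z + 3) + log(z + 4).
Then F(2) - F(-1) = (log(2) + log(3) + 4*log(5)) - (log(48)) = -3*log(2) + 4*log(5).

-3*log(2) + 4*log(5)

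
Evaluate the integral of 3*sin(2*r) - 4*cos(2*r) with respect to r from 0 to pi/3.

An antiderivative is F(r) = -2*sin(2*r) - 3*cos(2*r)/2.
Then F(pi/3) - F(0) = (3/4 - sqrt(3)) - (-3/2) = 9/4 - sqrt(3).

9/4 - sqrt(3)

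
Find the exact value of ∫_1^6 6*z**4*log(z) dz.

-1866 + 46656*log(6)/5

Integrate by parts once (u = ln z, dv = 6*z**4 dz).
An antiderivative is F(z) = 6*z**5*(5*log(z) - 1)/25.
Then F(6) - F(1) = (-46656/25 + 46656*log(6)/5) - (-6/25) = -1866 + 46656*log(6)/5.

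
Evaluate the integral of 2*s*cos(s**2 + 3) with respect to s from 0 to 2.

-sin(3) + sin(7)

Let u = s**2 + 3, so du = 2*s ds. When s = 0, u = 3; when s = 2, u = 7.
The integral becomes ∫ cos(u) du from 3 to 7, with antiderivative sin(u).
Back in s: F(s) = sin(s**2 + 3).
Then F(2) - F(0) = (sin(7)) - (sin(3)) = -sin(3) + sin(7).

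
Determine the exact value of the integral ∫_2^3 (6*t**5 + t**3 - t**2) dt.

8099/12

By the power rule, an antiderivative is F(t) = t**6 + t**4/4 - t**3/3.
Then F(3) - F(2) = (2961/4) - (196/3) = 8099/12.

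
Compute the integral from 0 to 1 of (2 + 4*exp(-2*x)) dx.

An antiderivative is F(x) = 2*x - 2*exp(-2*x).
Then F(1) - F(0) = (2 - 2*exp(-2)) - (-2) = 4 - 2*exp(-2).

4 - 2*exp(-2)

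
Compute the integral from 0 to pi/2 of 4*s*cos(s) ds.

Integrate by parts once (u = s, dv = 4*cos(s) ds).
An antiderivative is F(s) = 4*s*sin(s) + 4*cos(s).
Then F(pi/2) - F(0) = (2*pi) - (4) = -4 + 2*pi.

-4 + 2*pi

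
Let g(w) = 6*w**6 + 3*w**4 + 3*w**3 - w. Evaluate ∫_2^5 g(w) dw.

9681927/140

By the power rule, an antiderivative is F(w) = 6*w**7/7 + 3*w**5/5 + 3*w**4/4 - w**2/2.
Then F(5) - F(2) = (1940275/28) - (4862/35) = 9681927/140.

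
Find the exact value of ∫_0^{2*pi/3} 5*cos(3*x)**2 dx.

5*pi/3

Use the identity cos^2(3*x) = (1 + cos(6*x))/2.
An antiderivative is F(x) = 5*x/2 + 5*sin(6*x)/12.
Then F(2*pi/3) - F(0) = (5*pi/3) - (0) = 5*pi/3.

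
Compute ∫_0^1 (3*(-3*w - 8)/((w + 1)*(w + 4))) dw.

Factor the denominator: w**2 + 5*w + 4 = (w + 4)(w + 1).
Partial fractions: 3*(-3*w - 8)/((w + 1)*(w + 4)) = -4/(w + 4) - 5/(w + 1).
An antiderivative is F(w) = -5*log(w + 1) - 4*log(w + 4).
Then F(1) - F(0) = (-4*log(5) - 5*log(2)) - (-8*log(2)) = -4*log(5) + 3*log(2).

-4*log(5) + 3*log(2)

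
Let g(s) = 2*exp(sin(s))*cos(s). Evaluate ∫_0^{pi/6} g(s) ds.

-2 + 2*exp(1/2)

Let u = sin(s), so du = cos(s) ds. When s = 0, u = 0; when s = pi/6, u = 1/2.
The integral becomes 2·∫ exp(u) du from 0 to 1/2, with antiderivative 2*exp(u).
Back in s: F(s) = 2*exp(sin(s)).
Then F(pi/6) - F(0) = (2*exp(1/2)) - (2) = -2 + 2*exp(1/2).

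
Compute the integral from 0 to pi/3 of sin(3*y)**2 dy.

pi/6

Use the identity sin^2(3*y) = (1 - cos(6*y))/2.
An antiderivative is F(y) = y/2 - sin(6*y)/12.
Then F(pi/3) - F(0) = (pi/6) - (0) = pi/6.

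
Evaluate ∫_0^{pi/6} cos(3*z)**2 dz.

pi/12

Use the identity cos^2(3*z) = (1 + cos(6*z))/2.
An antiderivative is F(z) = z/2 + sin(6*z)/12.
Then F(pi/6) - F(0) = (pi/12) - (0) = pi/12.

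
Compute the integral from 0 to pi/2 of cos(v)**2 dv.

Use the identity cos^2(v) = (1 + cos(2*v))/2.
An antiderivative is F(v) = v/2 + sin(2*v)/4.
Then F(pi/2) - F(0) = (pi/4) - (0) = pi/4.

pi/4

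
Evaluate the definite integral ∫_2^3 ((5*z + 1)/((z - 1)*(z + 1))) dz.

-2*log(3) + 7*log(2)

Factor the denominator: z**2 - 1 = (z + 1)(z - 1).
Partial fractions: (5*z + 1)/((z - 1)*(z + 1)) = 2/(z + 1) + 3/(z - 1).
An antiderivative is F(z) = 3*log(z - 1) + 2*log(z + 1).
Then F(3) - F(2) = (7*log(2)) - (log(9)) = -2*log(3) + 7*log(2).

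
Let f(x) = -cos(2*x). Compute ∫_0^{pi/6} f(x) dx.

-sqrt(3)/4

An antiderivative is F(x) = -sin(2*x)/2.
Then F(pi/6) - F(0) = (-sqrt(3)/4) - (0) = -sqrt(3)/4.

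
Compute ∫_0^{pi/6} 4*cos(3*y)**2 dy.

pi/3

Use the identity cos^2(3*y) = (1 + cos(6*y))/2.
An antiderivative is F(y) = 2*y + sin(6*y)/3.
Then F(pi/6) - F(0) = (pi/3) - (0) = pi/3.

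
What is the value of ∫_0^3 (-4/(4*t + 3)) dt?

An antiderivative is F(t) = -log(4*t + 3).
Then F(3) - F(0) = (-log(15)) - (-log(3)) = -log(5).

-log(5)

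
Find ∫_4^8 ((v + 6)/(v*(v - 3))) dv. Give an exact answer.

Factor the denominator: v**2 - 3*v = v(v - 3).
Partial fractions: (v + 6)/(v*(v - 3)) = -2/v + 3/(v - 3).
An antiderivative is F(v) = -2*log(v) + 3*log(v - 3).
Then F(8) - F(4) = (-6*log(2) + 3*log(5)) - (-log(16)) = -2*log(2) + 3*log(5).

-2*log(2) + 3*log(5)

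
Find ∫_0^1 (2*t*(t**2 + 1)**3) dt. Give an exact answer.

15/4

Let u = t**2 + 1, so du = 2*t dt. When t = 0, u = 1; when t = 1, u = 2.
The integral becomes ∫ u**3 du from 1 to 2, with antiderivative u**4/4.
Back in t: F(t) = (t**2 + 1)**4/4.
Then F(1) - F(0) = (4) - (1/4) = 15/4.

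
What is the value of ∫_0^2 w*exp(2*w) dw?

Integrate by parts once (u = w, dv = exp(2*w) dw).
An antiderivative is F(w) = (2*w - 1)*exp(2*w)/4.
Then F(2) - F(0) = (3*exp(4)/4) - (-1/4) = 1/4 + 3*exp(4)/4.

1/4 + 3*exp(4)/4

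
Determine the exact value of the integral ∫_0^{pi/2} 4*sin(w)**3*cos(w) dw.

1

Let u = sin(w), so du = cos(w) dw. When w = 0, u = 0; when w = pi/2, u = 1.
The integral becomes 4·∫ u**3 du from 0 to 1, with antiderivative u**4.
Back in w: F(w) = sin(w)**4.
Then F(pi/2) - F(0) = (1) - (0) = 1.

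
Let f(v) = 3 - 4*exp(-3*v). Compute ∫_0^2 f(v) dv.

4*exp(-6)/3 + 14/3

An antiderivative is F(v) = 3*v + 4*exp(-3*v)/3.
Then F(2) - F(0) = (4*exp(-6)/3 + 6) - (4/3) = 4*exp(-6)/3 + 14/3.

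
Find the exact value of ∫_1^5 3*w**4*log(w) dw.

Integrate by parts once (u = ln w, dv = 3*w**4 dw).
An antiderivative is F(w) = 3*w**5*(5*log(w) - 1)/25.
Then F(5) - F(1) = (-375 + 1875*log(5)) - (-3/25) = -9372/25 + 1875*log(5).

-9372/25 + 1875*log(5)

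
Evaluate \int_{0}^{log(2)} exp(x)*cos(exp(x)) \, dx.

Let u = exp(x), so du = exp(x) dx. When x = 0, u = 1; when x = log(2), u = 2.
The integral becomes ∫ cos(u) du from 1 to 2, with antiderivative sin(u).
Back in x: F(x) = sin(exp(x)).
Then F(log(2)) - F(0) = (sin(2)) - (sin(1)) = -sin(1) + sin(2).

-sin(1) + sin(2)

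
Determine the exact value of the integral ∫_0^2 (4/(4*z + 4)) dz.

Let u = 4*z + 4, so du = 4 dz. When z = 0, u = 4; when z = 2, u = 12.
The integral becomes ∫ 1/u du from 4 to 12, with antiderivative log(u).
Back in z: F(z) = log(4*z + 4).
Then F(2) - F(0) = (log(12)) - (log(4)) = log(3).

log(3)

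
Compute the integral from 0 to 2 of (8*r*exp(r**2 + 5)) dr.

-4*(1 - exp(4))*exp(5)

Let u = r**2 + 5, so du = 2*r dr. When r = 0, u = 5; when r = 2, u = 9.
The integral becomes 4·∫ exp(u) du from 5 to 9, with antiderivative 4*exp(u).
Back in r: F(r) = 4*exp(r**2 + 5).
Then F(2) - F(0) = (4*exp(9)) - (4*exp(5)) = -4*(1 - exp(4))*exp(5).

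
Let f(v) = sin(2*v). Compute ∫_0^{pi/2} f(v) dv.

1

An antiderivative is F(v) = -cos(2*v)/2.
Then F(pi/2) - F(0) = (1/2) - (-1/2) = 1.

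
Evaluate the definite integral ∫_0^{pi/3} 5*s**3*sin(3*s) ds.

Integrate by parts 3 times (u = s^3, dv = 5*sin(3*s) ds).
An antiderivative is F(s) = -5*s**3*cos(3*s)/3 + 5*s**2*sin(3*s)/3 + 10*s*cos(3*s)/9 - 10*sin(3*s)/27.
Then F(pi/3) - F(0) = (5*pi*(-6 + pi**2)/81) - (0) = 5*pi*(-6 + pi**2)/81.

5*pi*(-6 + pi**2)/81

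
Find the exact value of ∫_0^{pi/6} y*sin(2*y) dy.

Integrate by parts once (u = y, dv = sin(2*y) dy).
An antiderivative is F(y) = -y*cos(2*y)/2 + sin(2*y)/4.
Then F(pi/6) - F(0) = (-pi/24 + sqrt(3)/8) - (0) = -pi/24 + sqrt(3)/8.

-pi/24 + sqrt(3)/8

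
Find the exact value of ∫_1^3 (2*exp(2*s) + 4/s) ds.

An antiderivative is F(s) = exp(2*s) + 4*log(s).
Then F(3) - F(1) = (log(81) + exp(6)) - (exp(2)) = -exp(2) + log(81) + exp(6).

-exp(2) + log(81) + exp(6)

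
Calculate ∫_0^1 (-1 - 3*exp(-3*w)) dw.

-2 + exp(-3)

An antiderivative is F(w) = -w + exp(-3*w).
Then F(1) - F(0) = (-1 + exp(-3)) - (1) = -2 + exp(-3).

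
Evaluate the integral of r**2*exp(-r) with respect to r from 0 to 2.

2 - 10*exp(-2)

Integrate by parts twice (u = r^2, dv = exp(-r) dr).
An antiderivative is F(r) = (-r**2 - 2*r - 2)*exp(-r).
Then F(2) - F(0) = (-10*exp(-2)) - (-2) = 2 - 10*exp(-2).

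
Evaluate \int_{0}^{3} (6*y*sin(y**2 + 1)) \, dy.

3*cos(1) - 3*cos(10)

Let u = y**2 + 1, so du = 2*y dy. When y = 0, u = 1; when y = 3, u = 10.
The integral becomes 3·∫ sin(u) du from 1 to 10, with antiderivative -3*cos(u).
Back in y: F(y) = -3*cos(y**2 + 1).
Then F(3) - F(0) = (-3*cos(10)) - (-3*cos(1)) = 3*cos(1) - 3*cos(10).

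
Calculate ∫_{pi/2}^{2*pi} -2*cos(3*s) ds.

An antiderivative is F(s) = -2*sin(3*s)/3.
Then F(2*pi) - F(pi/2) = (0) - (2/3) = -2/3.

-2/3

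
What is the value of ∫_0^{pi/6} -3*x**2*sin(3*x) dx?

Integrate by parts twice (u = x^2, dv = -3*sin(3*x) dx).
An antiderivative is F(x) = x**2*cos(3*x) - 2*x*sin(3*x)/3 - 2*cos(3*x)/9.
Then F(pi/6) - F(0) = (-pi/9) - (-2/9) = 2/9 - pi/9.

2/9 - pi/9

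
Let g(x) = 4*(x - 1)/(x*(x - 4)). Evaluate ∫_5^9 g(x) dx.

2*log(3) + 2*log(5)

Factor the denominator: x**2 - 4*x = x(x - 4).
Partial fractions: 4*(x - 1)/(x*(x - 4)) = 1/x + 3/(x - 4).
An antiderivative is F(x) = log(x) + 3*log(x - 4).
Then F(9) - F(5) = (2*log(3) + 3*log(5)) - (log(5)) = 2*log(3) + 2*log(5).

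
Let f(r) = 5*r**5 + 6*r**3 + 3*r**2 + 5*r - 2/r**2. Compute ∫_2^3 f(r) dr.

4097/6

By the power rule, an antiderivative is F(r) = 5*r**6/6 + 3*r**4/2 + r**3 + 5*r**2/2 + 2/r.
Then F(3) - F(2) = (4675/6) - (289/3) = 4097/6.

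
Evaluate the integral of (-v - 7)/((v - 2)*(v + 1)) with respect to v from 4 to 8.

log(3/25)

Factor the denominator: v**2 - v - 2 = (v + 1)(v - 2).
Partial fractions: (-v - 7)/((v - 2)*(v + 1)) = 2/(v + 1) - 3/(v - 2).
An antiderivative is F(v) = -3*log(v - 2) + 2*log(v + 1).
Then F(8) - F(4) = (log(3/8)) - (log(25/8)) = log(3/25).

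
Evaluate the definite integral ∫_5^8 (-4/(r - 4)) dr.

-8*log(2)

An antiderivative is F(r) = -4*log(r - 4).
Then F(8) - F(5) = (-8*log(2)) - (0) = -8*log(2).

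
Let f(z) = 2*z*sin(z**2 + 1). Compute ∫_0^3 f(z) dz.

cos(1) - cos(10)

Let u = z**2 + 1, so du = 2*z dz. When z = 0, u = 1; when z = 3, u = 10.
The integral becomes ∫ sin(u) du from 1 to 10, with antiderivative -cos(u).
Back in z: F(z) = -cos(z**2 + 1).
Then F(3) - F(0) = (-cos(10)) - (-cos(1)) = cos(1) - cos(10).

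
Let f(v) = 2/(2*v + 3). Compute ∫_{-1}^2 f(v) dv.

An antiderivative is F(v) = log(2*v + 3).
Then F(2) - F(-1) = (log(7)) - (0) = log(7).

log(7)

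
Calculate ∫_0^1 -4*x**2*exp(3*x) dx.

Integrate by parts twice (u = x^2, dv = -4*exp(3*x) dx).
An antiderivative is F(x) = (-36*x**2 + 24*x - 8)*exp(3*x)/27.
Then F(1) - F(0) = (-20*exp(3)/27) - (-8/27) = 8/27 - 20*exp(3)/27.

8/27 - 20*exp(3)/27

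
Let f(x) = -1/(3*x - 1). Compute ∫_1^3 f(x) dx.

-2*log(2)/3

An antiderivative is F(x) = -log(3*x - 1)/3.
Then F(3) - F(1) = (-log(2)) - (-log(2)/3) = -2*log(2)/3.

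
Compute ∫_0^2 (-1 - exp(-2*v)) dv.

An antiderivative is F(v) = -v + exp(-2*v)/2.
Then F(2) - F(0) = (-2 + exp(-4)/2) - (1/2) = -5/2 + exp(-4)/2.

-5/2 + exp(-4)/2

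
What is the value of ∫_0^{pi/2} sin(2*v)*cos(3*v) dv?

Use the identity sin(2*v)cos(3*v) = [sin(5*v) + sin(-v)]/2.
An antiderivative is F(v) = cos(v)/2 - cos(5*v)/10.
Then F(pi/2) - F(0) = (0) - (2/5) = -2/5.

-2/5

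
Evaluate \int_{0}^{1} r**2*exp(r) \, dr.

Integrate by parts twice (u = r^2, dv = exp(r) dr).
An antiderivative is F(r) = (r**2 - 2*r + 2)*exp(r).
Then F(1) - F(0) = (E) - (2) = -2 + E.

-2 + E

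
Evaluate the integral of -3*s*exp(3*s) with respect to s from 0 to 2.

Integrate by parts once (u = s, dv = -3*exp(3*s) ds).
An antiderivative is F(s) = (-3*s + 1)*exp(3*s)/3.
Then F(2) - F(0) = (-5*exp(6)/3) - (1/3) = -5*exp(6)/3 - 1/3.

-5*exp(6)/3 - 1/3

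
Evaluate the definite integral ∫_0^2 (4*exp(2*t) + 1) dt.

An antiderivative is F(t) = 2*exp(2*t) + t.
Then F(2) - F(0) = (2 + 2*exp(4)) - (2) = 2*exp(4).

2*exp(4)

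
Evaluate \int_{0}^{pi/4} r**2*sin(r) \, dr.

-2 - sqrt(2)*pi**2/32 + sqrt(2)*pi/4 + sqrt(2)

Integrate by parts twice (u = r^2, dv = sin(r) dr).
An antiderivative is F(r) = -r**2*cos(r) + 2*r*sin(r) + 2*cos(r).
Then F(pi/4) - F(0) = (sqrt(2)*(-pi**2 + 8*pi + 32)/32) - (2) = -2 - sqrt(2)*pi**2/32 + sqrt(2)*pi/4 + sqrt(2).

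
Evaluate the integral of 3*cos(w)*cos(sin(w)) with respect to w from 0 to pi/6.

3*sin(1/2)

Let u = sin(w), so du = cos(w) dw. When w = 0, u = 0; when w = pi/6, u = 1/2.
The integral becomes 3·∫ cos(u) du from 0 to 1/2, with antiderivative 3*sin(u).
Back in w: F(w) = 3*sin(sin(w)).
Then F(pi/6) - F(0) = (3*sin(1/2)) - (0) = 3*sin(1/2).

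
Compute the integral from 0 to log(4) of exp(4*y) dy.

255/4

Let u = exp(y), so du = exp(y) dy. When y = 0, u = 1; when y = log(4), u = 4.
The integral becomes ∫ u**3 du from 1 to 4, with antiderivative u**4/4.
Back in y: F(y) = exp(4*y)/4.
Then F(log(4)) - F(0) = (64) - (1/4) = 255/4.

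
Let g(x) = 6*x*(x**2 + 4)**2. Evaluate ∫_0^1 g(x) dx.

61

Let u = x**2 + 4, so du = 2*x dx. When x = 0, u = 4; when x = 1, u = 5.
The integral becomes 3·∫ u**2 du from 4 to 5, with antiderivative u**3.
Back in x: F(x) = (x**2 + 4)**3.
Then F(1) - F(0) = (125) - (64) = 61.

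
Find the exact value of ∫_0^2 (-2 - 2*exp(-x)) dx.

An antiderivative is F(x) = -2*x + 2*exp(-x).
Then F(2) - F(0) = (-4 + 2*exp(-2)) - (2) = -6 + 2*exp(-2).

-6 + 2*exp(-2)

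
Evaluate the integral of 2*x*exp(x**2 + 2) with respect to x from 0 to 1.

Let u = x**2 + 2, so du = 2*x dx. When x = 0, u = 2; when x = 1, u = 3.
The integral becomes ∫ exp(u) du from 2 to 3, with antiderivative exp(u).
Back in x: F(x) = exp(x**2 + 2).
Then F(1) - F(0) = (exp(3)) - (exp(2)) = -exp(2) + exp(3).

-exp(2) + exp(3)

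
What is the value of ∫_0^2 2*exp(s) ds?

-2 + 2*exp(2)

An antiderivative is F(s) = 2*exp(s).
Then F(2) - F(0) = (2*exp(2)) - (2) = -2 + 2*exp(2).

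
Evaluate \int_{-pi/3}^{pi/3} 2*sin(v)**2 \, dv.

Use the identity sin^2(v) = (1 - cos(2*v))/2.
An antiderivative is F(v) = v - sin(2*v)/2.
Then F(pi/3) - F(-pi/3) = (-sqrt(3)/4 + pi/3) - (-pi/3 + sqrt(3)/4) = -sqrt(3)/2 + 2*pi/3.

-sqrt(3)/2 + 2*pi/3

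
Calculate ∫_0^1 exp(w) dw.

An antiderivative is F(w) = exp(w).
Then F(1) - F(0) = (E) - (1) = -1 + E.

-1 + E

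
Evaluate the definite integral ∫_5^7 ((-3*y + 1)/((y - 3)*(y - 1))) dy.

Factor the denominator: y**2 - 4*y + 3 = (y - 1)(y - 3).
Partial fractions: (-3*y + 1)/((y - 3)*(y - 1)) = 1/(y - 1) - 4/(y - 3).
An antiderivative is F(y) = -4*log(y - 3) + log(y - 1).
Then F(7) - F(5) = (-7*log(2) + log(3)) - (-log(4)) = log(3/32).

log(3/32)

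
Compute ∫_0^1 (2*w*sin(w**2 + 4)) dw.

cos(4) - cos(5)

Let u = w**2 + 4, so du = 2*w dw. When w = 0, u = 4; when w = 1, u = 5.
The integral becomes ∫ sin(u) du from 4 to 5, with antiderivative -cos(u).
Back in w: F(w) = -cos(w**2 + 4).
Then F(1) - F(0) = (-cos(5)) - (-cos(4)) = cos(4) - cos(5).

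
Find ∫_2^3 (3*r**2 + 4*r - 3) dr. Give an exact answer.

26

By the power rule, an antiderivative is F(r) = r**3 + 2*r**2 - 3*r.
Then F(3) - F(2) = (36) - (10) = 26.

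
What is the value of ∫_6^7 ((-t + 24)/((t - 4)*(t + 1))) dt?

Factor the denominator: t**2 - 3*t - 4 = (t + 1)(t - 4).
Partial fractions: (-t + 24)/((t - 4)*(t + 1)) = -5/(t + 1) + 4/(t - 4).
An antiderivative is F(t) = 4*log(t - 4) - 5*log(t + 1).
Then F(7) - F(6) = (-15*log(2) + 4*log(3)) - (-5*log(7) + 4*log(2)) = -19*log(2) + 4*log(3) + 5*log(7).

-19*log(2) + 4*log(3) + 5*log(7)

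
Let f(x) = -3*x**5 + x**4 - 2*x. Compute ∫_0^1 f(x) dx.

-13/10

By the power rule, an antiderivative is F(x) = -x**6/2 + x**5/5 - x**2.
Then F(1) - F(0) = (-13/10) - (0) = -13/10.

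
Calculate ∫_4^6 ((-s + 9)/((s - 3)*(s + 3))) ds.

log(49/27)

Factor the denominator: s**2 - 9 = (s + 3)(s - 3).
Partial fractions: (-s + 9)/((s - 3)*(s + 3)) = -2/(s + 3) + 1/(s - 3).
An antiderivative is F(s) = log(s - 3) - 2*log(s + 3).
Then F(6) - F(4) = (-log(27)) - (-log(49)) = log(49/27).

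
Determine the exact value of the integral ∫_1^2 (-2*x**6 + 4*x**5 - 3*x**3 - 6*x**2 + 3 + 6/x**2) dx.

-379/28

By the power rule, an antiderivative is F(x) = -2*x**7/7 + 2*x**6/3 - 3*x**4/4 - 2*x**3 + 3*x - 6/x.
Then F(2) - F(1) = (-397/21) - (-451/84) = -379/28.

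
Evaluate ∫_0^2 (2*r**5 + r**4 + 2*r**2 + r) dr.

526/15

By the power rule, an antiderivative is F(r) = r**6/3 + r**5/5 + 2*r**3/3 + r**2/2.
Then F(2) - F(0) = (526/15) - (0) = 526/15.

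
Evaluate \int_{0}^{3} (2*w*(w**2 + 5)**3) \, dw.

Let u = w**2 + 5, so du = 2*w dw. When w = 0, u = 5; when w = 3, u = 14.
The integral becomes ∫ u**3 du from 5 to 14, with antiderivative u**4/4.
Back in w: F(w) = (w**2 + 5)**4/4.
Then F(3) - F(0) = (9604) - (625/4) = 37791/4.

37791/4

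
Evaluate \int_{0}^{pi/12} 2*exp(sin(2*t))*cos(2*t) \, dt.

Let u = sin(2*t), so du = 2*cos(2*t) dt. When t = 0, u = 0; when t = pi/12, u = 1/2.
The integral becomes ∫ exp(u) du from 0 to 1/2, with antiderivative exp(u).
Back in t: F(t) = exp(sin(2*t)).
Then F(pi/12) - F(0) = (exp(1/2)) - (1) = -1 + exp(1/2).

-1 + exp(1/2)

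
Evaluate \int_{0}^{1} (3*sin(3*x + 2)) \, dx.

Let u = 3*x + 2, so du = 3 dx. When x = 0, u = 2; when x = 1, u = 5.
The integral becomes ∫ sin(u) du from 2 to 5, with antiderivative -cos(u).
Back in x: F(x) = -cos(3*x + 2).
Then F(1) - F(0) = (-cos(5)) - (-cos(2)) = cos(2) - cos(5).

cos(2) - cos(5)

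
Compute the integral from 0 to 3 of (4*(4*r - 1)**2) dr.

444

Let u = 4*r - 1, so du = 4 dr. When r = 0, u = -1; when r = 3, u = 11.
The integral becomes ∫ u**2 du from -1 to 11, with antiderivative u**3/3.
Back in r: F(r) = (4*r - 1)**3/3.
Then F(3) - F(0) = (1331/3) - (-1/3) = 444.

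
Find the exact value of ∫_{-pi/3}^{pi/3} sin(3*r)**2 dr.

Use the identity sin^2(3*r) = (1 - cos(6*r))/2.
An antiderivative is F(r) = r/2 - sin(6*r)/12.
Then F(pi/3) - F(-pi/3) = (pi/6) - (-pi/6) = pi/3.

pi/3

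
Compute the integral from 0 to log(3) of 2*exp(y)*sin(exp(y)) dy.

Let u = exp(y), so du = exp(y) dy. When y = 0, u = 1; when y = log(3), u = 3.
The integral becomes 2·∫ sin(u) du from 1 to 3, with antiderivative -2*cos(u).
Back in y: F(y) = -2*cos(exp(y)).
Then F(log(3)) - F(0) = (-2*cos(3)) - (-2*cos(1)) = 2*cos(1) - 2*cos(3).

2*cos(1) - 2*cos(3)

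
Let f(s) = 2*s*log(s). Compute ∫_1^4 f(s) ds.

-15/2 + 32*log(2)

Integrate by parts once (u = ln s, dv = 2*s ds).
An antiderivative is F(s) = s**2*(2*log(s) - 1)/2.
Then F(4) - F(1) = (-8 + 32*log(2)) - (-1/2) = -15/2 + 32*log(2).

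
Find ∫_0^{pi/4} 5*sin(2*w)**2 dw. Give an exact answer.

5*pi/8

Use the identity sin^2(2*w) = (1 - cos(4*w))/2.
An antiderivative is F(w) = 5*w/2 - 5*sin(4*w)/8.
Then F(pi/4) - F(0) = (5*pi/8) - (0) = 5*pi/8.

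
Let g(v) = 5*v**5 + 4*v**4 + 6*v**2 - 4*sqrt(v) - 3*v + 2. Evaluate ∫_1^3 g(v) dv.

By the power rule, an antiderivative is F(v) = 5*v**6/6 + 4*v**5/5 - 8*v**(3/2)/3 + 2*v**3 - 3*v**2/2 + 2*v.
Then F(3) - F(1) = (4242/5 - 8*sqrt(3)) - (22/15) = 12704/15 - 8*sqrt(3).

12704/15 - 8*sqrt(3)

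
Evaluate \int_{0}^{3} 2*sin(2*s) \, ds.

Let u = 2*s, so du = 2 ds. When s = 0, u = 0; when s = 3, u = 6.
The integral becomes ∫ sin(u) du from 0 to 6, with antiderivative -cos(u).
Back in s: F(s) = -cos(2*s).
Then F(3) - F(0) = (-cos(6)) - (-1) = 1 - cos(6).

1 - cos(6)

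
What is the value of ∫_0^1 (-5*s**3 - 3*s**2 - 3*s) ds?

-15/4

By the power rule, an antiderivative is F(s) = -5*s**4/4 - s**3 - 3*s**2/2.
Then F(1) - F(0) = (-15/4) - (0) = -15/4.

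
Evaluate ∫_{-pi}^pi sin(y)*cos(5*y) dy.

Use the identity sin(y)cos(5*y) = [sin(6*y) + sin(-4*y)]/2.
An antiderivative is F(y) = cos(4*y)/8 - cos(6*y)/12.
Then F(pi) - F(-pi) = (1/24) - (1/24) = 0.

0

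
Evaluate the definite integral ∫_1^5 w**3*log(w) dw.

-39 + 625*log(5)/4

Integrate by parts once (u = ln w, dv = w**3 dw).
An antiderivative is F(w) = w**4*(4*log(w) - 1)/16.
Then F(5) - F(1) = (-625/16 + 625*log(5)/4) - (-1/16) = -39 + 625*log(5)/4.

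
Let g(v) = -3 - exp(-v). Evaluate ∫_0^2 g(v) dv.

An antiderivative is F(v) = -3*v + exp(-v).
Then F(2) - F(0) = (-6 + exp(-2)) - (1) = -7 + exp(-2).

-7 + exp(-2)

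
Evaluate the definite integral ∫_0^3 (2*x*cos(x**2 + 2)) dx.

Let u = x**2 + 2, so du = 2*x dx. When x = 0, u = 2; when x = 3, u = 11.
The integral becomes ∫ cos(u) du from 2 to 11, with antiderivative sin(u).
Back in x: F(x) = sin(x**2 + 2).
Then F(3) - F(0) = (sin(11)) - (sin(2)) = sin(11) - sin(2).

sin(11) - sin(2)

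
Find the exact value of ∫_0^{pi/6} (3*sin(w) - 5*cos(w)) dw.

1/2 - 3*sqrt(3)/2

An antiderivative is F(w) = -5*sin(w) - 3*cos(w).
Then F(pi/6) - F(0) = (-3*sqrt(3)/2 - 5/2) - (-3) = 1/2 - 3*sqrt(3)/2.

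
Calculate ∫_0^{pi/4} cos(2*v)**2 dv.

Use the identity cos^2(2*v) = (1 + cos(4*v))/2.
An antiderivative is F(v) = v/2 + sin(4*v)/8.
Then F(pi/4) - F(0) = (pi/8) - (0) = pi/8.

pi/8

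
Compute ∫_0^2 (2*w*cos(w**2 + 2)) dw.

-sin(2) + sin(6)

Let u = w**2 + 2, so du = 2*w dw. When w = 0, u = 2; when w = 2, u = 6.
The integral becomes ∫ cos(u) du from 2 to 6, with antiderivative sin(u).
Back in w: F(w) = sin(w**2 + 2).
Then F(2) - F(0) = (sin(6)) - (sin(2)) = -sin(2) + sin(6).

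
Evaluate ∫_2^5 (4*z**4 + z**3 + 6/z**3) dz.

65682/25

By the power rule, an antiderivative is F(z) = 4*z**5/5 + z**4/4 - 3/z**2.
Then F(5) - F(2) = (265613/100) - (577/20) = 65682/25.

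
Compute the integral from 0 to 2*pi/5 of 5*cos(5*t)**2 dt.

Use the identity cos^2(5*t) = (1 + cos(10*t))/2.
An antiderivative is F(t) = 5*t/2 + sin(10*t)/4.
Then F(2*pi/5) - F(0) = (pi) - (0) = pi.

pi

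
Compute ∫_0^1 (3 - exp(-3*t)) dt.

An antiderivative is F(t) = 3*t + exp(-3*t)/3.
Then F(1) - F(0) = (exp(-3)/3 + 3) - (1/3) = exp(-3)/3 + 8/3.

exp(-3)/3 + 8/3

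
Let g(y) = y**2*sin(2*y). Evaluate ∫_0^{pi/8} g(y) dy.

-1/4 - sqrt(2)*pi**2/256 + sqrt(2)*pi/32 + sqrt(2)/8

Integrate by parts twice (u = y^2, dv = sin(2*y) dy).
An antiderivative is F(y) = -y**2*cos(2*y)/2 + y*sin(2*y)/2 + cos(2*y)/4.
Then F(pi/8) - F(0) = (sqrt(2)*(-pi**2 + 8*pi + 32)/256) - (1/4) = -1/4 - sqrt(2)*pi**2/256 + sqrt(2)*pi/32 + sqrt(2)/8.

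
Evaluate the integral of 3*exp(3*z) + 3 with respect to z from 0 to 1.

An antiderivative is F(z) = exp(3*z) + 3*z.
Then F(1) - F(0) = (3 + exp(3)) - (1) = 2 + exp(3).

2 + exp(3)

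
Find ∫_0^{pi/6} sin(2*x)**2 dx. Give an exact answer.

-sqrt(3)/16 + pi/12

Use the identity sin^2(2*x) = (1 - cos(4*x))/2.
An antiderivative is F(x) = x/2 - sin(4*x)/8.
Then F(pi/6) - F(0) = (-sqrt(3)/16 + pi/12) - (0) = -sqrt(3)/16 + pi/12.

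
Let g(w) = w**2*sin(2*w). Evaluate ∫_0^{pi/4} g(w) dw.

Integrate by parts twice (u = w^2, dv = sin(2*w) dw).
An antiderivative is F(w) = -w**2*cos(2*w)/2 + w*sin(2*w)/2 + cos(2*w)/4.
Then F(pi/4) - F(0) = (pi/8) - (1/4) = -1/4 + pi/8.

-1/4 + pi/8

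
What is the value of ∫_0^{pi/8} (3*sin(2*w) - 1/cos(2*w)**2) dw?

An antiderivative is F(w) = -3*cos(2*w)/2 - tan(2*w)/2.
Then F(pi/8) - F(0) = (-3*sqrt(2)/4 - 1/2) - (-3/2) = 1 - 3*sqrt(2)/4.

1 - 3*sqrt(2)/4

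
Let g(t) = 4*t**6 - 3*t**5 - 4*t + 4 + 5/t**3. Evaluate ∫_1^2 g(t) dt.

By the power rule, an antiderivative is F(t) = 4*t**7/7 - t**6/2 - 2*t**2 + 4*t - 5/(2*t**2).
Then F(2) - F(1) = (2269/56) - (-3/7) = 2293/56.

2293/56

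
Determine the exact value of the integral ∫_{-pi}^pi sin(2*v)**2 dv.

Use the identity sin^2(2*v) = (1 - cos(4*v))/2.
An antiderivative is F(v) = v/2 - sin(4*v)/8.
Then F(pi) - F(-pi) = (pi/2) - (-pi/2) = pi.

pi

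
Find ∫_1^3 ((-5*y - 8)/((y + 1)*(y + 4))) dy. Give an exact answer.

-4*log(7) - log(2) + 4*log(5)

Factor the denominator: y**2 + 5*y + 4 = (y + 4)(y + 1).
Partial fractions: (-5*y - 8)/((y + 1)*(y + 4)) = -4/(y + 4) - 1/(y + 1).
An antiderivative is F(y) = -log(y + 1) - 4*log(y + 4).
Then F(3) - F(1) = (-4*log(7) - 2*log(2)) - (-4*log(5) - log(2)) = -4*log(7) - log(2) + 4*log(5).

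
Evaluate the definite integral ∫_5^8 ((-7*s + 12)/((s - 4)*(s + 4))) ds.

-14*log(2) + 5*log(3)

Factor the denominator: s**2 - 16 = (s + 4)(s - 4).
Partial fractions: (-7*s + 12)/((s - 4)*(s + 4)) = -5/(s + 4) - 2/(s - 4).
An antiderivative is F(s) = -2*log(s - 4) - 5*log(s + 4).
Then F(8) - F(5) = (-14*log(2) - 5*log(3)) - (-10*log(3)) = -14*log(2) + 5*log(3).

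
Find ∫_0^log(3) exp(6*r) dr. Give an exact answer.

364/3

Let u = exp(r), so du = exp(r) dr. When r = 0, u = 1; when r = log(3), u = 3.
The integral becomes ∫ u**5 du from 1 to 3, with antiderivative u**6/6.
Back in r: F(r) = exp(6*r)/6.
Then F(log(3)) - F(0) = (243/2) - (1/6) = 364/3.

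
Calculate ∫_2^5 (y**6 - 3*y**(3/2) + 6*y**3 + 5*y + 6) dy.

By the power rule, an antiderivative is F(y) = y**7/7 - 6*y**(5/2)/5 + 3*y**4/2 + 5*y**2/2 + 6*y.
Then F(5) - F(2) = (85335/7 - 30*sqrt(5)) - (450/7 - 24*sqrt(2)/5) = -30*sqrt(5) + 24*sqrt(2)/5 + 84885/7.

-30*sqrt(5) + 24*sqrt(2)/5 + 84885/7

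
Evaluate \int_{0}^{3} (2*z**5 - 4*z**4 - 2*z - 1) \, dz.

183/5

By the power rule, an antiderivative is F(z) = z**6/3 - 4*z**5/5 - z**2 - z.
Then F(3) - F(0) = (183/5) - (0) = 183/5.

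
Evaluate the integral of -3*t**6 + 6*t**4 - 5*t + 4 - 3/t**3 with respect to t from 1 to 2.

By the power rule, an antiderivative is F(t) = -3*t**7/7 + 6*t**5/5 - 5*t**2/2 + 4*t + 3/(2*t**2).
Then F(2) - F(1) = (-5063/280) - (132/35) = -6119/280.

-6119/280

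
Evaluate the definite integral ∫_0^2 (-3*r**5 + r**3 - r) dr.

By the power rule, an antiderivative is F(r) = -r**6/2 + r**4/4 - r**2/2.
Then F(2) - F(0) = (-30) - (0) = -30.

-30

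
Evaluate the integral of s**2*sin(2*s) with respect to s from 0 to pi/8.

Integrate by parts twice (u = s^2, dv = sin(2*s) ds).
An antiderivative is F(s) = -s**2*cos(2*s)/2 + s*sin(2*s)/2 + cos(2*s)/4.
Then F(pi/8) - F(0) = (sqrt(2)*(-pi**2 + 8*pi + 32)/256) - (1/4) = -1/4 - sqrt(2)*pi**2/256 + sqrt(2)*pi/32 + sqrt(2)/8.

-1/4 - sqrt(2)*pi**2/256 + sqrt(2)*pi/32 + sqrt(2)/8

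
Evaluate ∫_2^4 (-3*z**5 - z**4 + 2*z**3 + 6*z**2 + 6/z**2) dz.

By the power rule, an antiderivative is F(z) = -z**6/2 - z**5/5 + z**4/2 + 2*z**3 - 6/z.
Then F(4) - F(2) = (-19983/10) - (-87/5) = -19809/10.

-19809/10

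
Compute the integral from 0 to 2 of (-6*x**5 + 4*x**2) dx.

-160/3

By the power rule, an antiderivative is F(x) = -x**6 + 4*x**3/3.
Then F(2) - F(0) = (-160/3) - (0) = -160/3.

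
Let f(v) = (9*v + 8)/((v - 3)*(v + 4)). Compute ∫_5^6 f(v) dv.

-3*log(3) - log(2) + 4*log(5)

Factor the denominator: v**2 + v - 12 = (v + 4)(v - 3).
Partial fractions: (9*v + 8)/((v - 3)*(v + 4)) = 4/(v + 4) + 5/(v - 3).
An antiderivative is F(v) = 5*log(v - 3) + 4*log(v + 4).
Then F(6) - F(5) = (4*log(2) + 5*log(3) + 4*log(5)) - (5*log(2) + 8*log(3)) = -3*log(3) - log(2) + 4*log(5).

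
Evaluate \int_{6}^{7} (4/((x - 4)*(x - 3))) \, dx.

-12*log(2) + 8*log(3)

Factor the denominator: x**2 - 7*x + 12 = (x - 3)(x - 4).
Partial fractions: 4/((x - 4)*(x - 3)) = -4/(x - 3) + 4/(x - 4).
An antiderivative is F(x) = 4*log(x - 4) - 4*log(x - 3).
Then F(7) - F(6) = (-8*log(2) + 4*log(3)) - (log(16/81)) = -12*log(2) + 8*log(3).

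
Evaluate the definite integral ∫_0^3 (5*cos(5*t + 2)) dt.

Let u = 5*t + 2, so du = 5 dt. When t = 0, u = 2; when t = 3, u = 17.
The integral becomes ∫ cos(u) du from 2 to 17, with antiderivative sin(u).
Back in t: F(t) = sin(5*t + 2).
Then F(3) - F(0) = (sin(17)) - (sin(2)) = sin(17) - sin(2).

sin(17) - sin(2)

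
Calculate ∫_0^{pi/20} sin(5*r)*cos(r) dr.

-sqrt(5)/32 - sqrt(10 - 2*sqrt(5))/48 + 17/96

Use the identity sin(5*r)cos(r) = [sin(6*r) + sin(4*r)]/2.
An antiderivative is F(r) = -cos(4*r)/8 - cos(6*r)/12.
Then F(pi/20) - F(0) = (-sqrt(5)/32 - sqrt(10 - 2*sqrt(5))/48 - 1/32) - (-5/24) = -sqrt(5)/32 - sqrt(10 - 2*sqrt(5))/48 + 17/96.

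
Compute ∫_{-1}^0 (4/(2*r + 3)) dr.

log(9)

An antiderivative is F(r) = 2*log(2*r + 3).
Then F(0) - F(-1) = (log(9)) - (0) = log(9).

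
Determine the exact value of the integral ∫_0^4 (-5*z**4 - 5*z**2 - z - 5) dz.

By the power rule, an antiderivative is F(z) = -z**5 - 5*z**3/3 - z**2/2 - 5*z.
Then F(4) - F(0) = (-3476/3) - (0) = -3476/3.

-3476/3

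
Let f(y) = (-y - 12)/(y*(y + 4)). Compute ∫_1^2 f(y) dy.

log(9/50)

Factor the denominator: y**2 + 4*y = (y + 4)y.
Partial fractions: (-y - 12)/(y*(y + 4)) = 2/(y + 4) - 3/y.
An antiderivative is F(y) = -3*log(y) + 2*log(y + 4).
Then F(2) - F(1) = (log(9/2)) - (log(25)) = log(9/50).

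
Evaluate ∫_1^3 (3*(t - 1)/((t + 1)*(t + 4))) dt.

-5*log(5) - 2*log(2) + 5*log(7)

Factor the denominator: t**2 + 5*t + 4 = (t + 4)(t + 1).
Partial fractions: 3*(t - 1)/((t + 1)*(t + 4)) = 5/(t + 4) - 2/(t + 1).
An antiderivative is F(t) = -2*log(t + 1) + 5*log(t + 4).
Then F(3) - F(1) = (-4*log(2) + 5*log(7)) - (-2*log(2) + 5*log(5)) = -5*log(5) - 2*log(2) + 5*log(7).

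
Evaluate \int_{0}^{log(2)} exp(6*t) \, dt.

21/2

Let u = exp(t), so du = exp(t) dt. When t = 0, u = 1; when t = log(2), u = 2.
The integral becomes ∫ u**5 du from 1 to 2, with antiderivative u**6/6.
Back in t: F(t) = exp(6*t)/6.
Then F(log(2)) - F(0) = (32/3) - (1/6) = 21/2.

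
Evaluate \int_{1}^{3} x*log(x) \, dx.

-2 + 9*log(3)/2

Integrate by parts once (u = ln x, dv = x dx).
An antiderivative is F(x) = x**2*(2*log(x) - 1)/4.
Then F(3) - F(1) = (-9/4 + 9*log(3)/2) - (-1/4) = -2 + 9*log(3)/2.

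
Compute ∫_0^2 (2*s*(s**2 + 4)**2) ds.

Let u = s**2 + 4, so du = 2*s ds. When s = 0, u = 4; when s = 2, u = 8.
The integral becomes ∫ u**2 du from 4 to 8, with antiderivative u**3/3.
Back in s: F(s) = (s**2 + 4)**3/3.
Then F(2) - F(0) = (512/3) - (64/3) = 448/3.

448/3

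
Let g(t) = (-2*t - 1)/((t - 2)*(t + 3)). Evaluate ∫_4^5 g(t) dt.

log(7/12)

Factor the denominator: t**2 + t - 6 = (t + 3)(t - 2).
Partial fractions: (-2*t - 1)/((t - 2)*(t + 3)) = -1/(t + 3) - 1/(t - 2).
An antiderivative is F(t) = -log(t - 2) - log(t + 3).
Then F(5) - F(4) = (-log(24)) - (-log(14)) = log(7/12).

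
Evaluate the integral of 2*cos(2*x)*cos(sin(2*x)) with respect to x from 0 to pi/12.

Let u = sin(2*x), so du = 2*cos(2*x) dx. When x = 0, u = 0; when x = pi/12, u = 1/2.
The integral becomes ∫ cos(u) du from 0 to 1/2, with antiderivative sin(u).
Back in x: F(x) = sin(sin(2*x)).
Then F(pi/12) - F(0) = (sin(1/2)) - (0) = sin(1/2).

sin(1/2)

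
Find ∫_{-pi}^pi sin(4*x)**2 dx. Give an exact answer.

Use the identity sin^2(4*x) = (1 - cos(8*x))/2.
An antiderivative is F(x) = x/2 - sin(8*x)/16.
Then F(pi) - F(-pi) = (pi/2) - (-pi/2) = pi.

pi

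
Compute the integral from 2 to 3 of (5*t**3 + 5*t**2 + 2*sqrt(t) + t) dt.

-8*sqrt(2)/3 + 4*sqrt(3) + 1385/12

By the power rule, an antiderivative is F(t) = 5*t**4/4 + 4*t**(3/2)/3 + 5*t**3/3 + t**2/2.
Then F(3) - F(2) = (4*sqrt(3) + 603/4) - (8*sqrt(2)/3 + 106/3) = -8*sqrt(2)/3 + 4*sqrt(3) + 1385/12.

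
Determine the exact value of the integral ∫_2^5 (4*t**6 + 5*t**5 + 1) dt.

By the power rule, an antiderivative is F(t) = 4*t**7/7 + 5*t**6/6 + t.
Then F(5) - F(2) = (2422085/42) - (2698/21) = 805563/14.

805563/14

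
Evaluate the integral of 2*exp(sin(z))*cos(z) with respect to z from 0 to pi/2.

Let u = sin(z), so du = cos(z) dz. When z = 0, u = 0; when z = pi/2, u = 1.
The integral becomes 2·∫ exp(u) du from 0 to 1, with antiderivative 2*exp(u).
Back in z: F(z) = 2*exp(sin(z)).
Then F(pi/2) - F(0) = (2*E) - (2) = -2 + 2*E.

-2 + 2*E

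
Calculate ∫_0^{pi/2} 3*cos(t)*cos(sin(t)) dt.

3*sin(1)

Let u = sin(t), so du = cos(t) dt. When t = 0, u = 0; when t = pi/2, u = 1.
The integral becomes 3·∫ cos(u) du from 0 to 1, with antiderivative 3*sin(u).
Back in t: F(t) = 3*sin(sin(t)).
Then F(pi/2) - F(0) = (3*sin(1)) - (0) = 3*sin(1).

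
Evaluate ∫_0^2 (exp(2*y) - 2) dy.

-9/2 + exp(4)/2

An antiderivative is F(y) = exp(2*y)/2 - 2*y.
Then F(2) - F(0) = (-4 + exp(4)/2) - (1/2) = -9/2 + exp(4)/2.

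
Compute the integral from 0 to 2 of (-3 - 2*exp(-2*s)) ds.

An antiderivative is F(s) = -3*s + exp(-2*s).
Then F(2) - F(0) = (-6 + exp(-4)) - (1) = -7 + exp(-4).

-7 + exp(-4)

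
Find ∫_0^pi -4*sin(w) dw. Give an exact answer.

An antiderivative is F(w) = 4*cos(w).
Then F(pi) - F(0) = (-4) - (4) = -8.

-8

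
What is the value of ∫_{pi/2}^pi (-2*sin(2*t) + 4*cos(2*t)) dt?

An antiderivative is F(t) = 2*sin(2*t) + cos(2*t).
Then F(pi) - F(pi/2) = (1) - (-1) = 2.

2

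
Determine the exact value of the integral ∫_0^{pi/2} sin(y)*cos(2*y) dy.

Use the identity sin(y)cos(2*y) = [sin(3*y) + sin(-y)]/2.
An antiderivative is F(y) = cos(y)/2 - cos(3*y)/6.
Then F(pi/2) - F(0) = (0) - (1/3) = -1/3.

-1/3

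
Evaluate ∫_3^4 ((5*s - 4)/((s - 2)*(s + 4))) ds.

Factor the denominator: s**2 + 2*s - 8 = (s + 4)(s - 2).
Partial fractions: (5*s - 4)/((s - 2)*(s + 4)) = 4/(s + 4) + 1/(s - 2).
An antiderivative is F(s) = log(s - 2) + 4*log(s + 4).
Then F(4) - F(3) = (13*log(2)) - (4*log(7)) = -4*log(7) + 13*log(2).

-4*log(7) + 13*log(2)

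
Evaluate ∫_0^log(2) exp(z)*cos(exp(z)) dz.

-sin(1) + sin(2)

Let u = exp(z), so du = exp(z) dz. When z = 0, u = 1; when z = log(2), u = 2.
The integral becomes ∫ cos(u) du from 1 to 2, with antiderivative sin(u).
Back in z: F(z) = sin(exp(z)).
Then F(log(2)) - F(0) = (sin(2)) - (sin(1)) = -sin(1) + sin(2).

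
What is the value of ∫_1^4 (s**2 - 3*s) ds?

-3/2

By the power rule, an antiderivative is F(s) = s**3/3 - 3*s**2/2.
Then F(4) - F(1) = (-8/3) - (-7/6) = -3/2.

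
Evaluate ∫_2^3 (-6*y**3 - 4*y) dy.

By the power rule, an antiderivative is F(y) = -3*y**4/2 - 2*y**2.
Then F(3) - F(2) = (-279/2) - (-32) = -215/2.

-215/2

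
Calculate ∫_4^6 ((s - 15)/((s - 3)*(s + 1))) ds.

-4*log(5) - 3*log(3) + 4*log(7)

Factor the denominator: s**2 - 2*s - 3 = (s + 1)(s - 3).
Partial fractions: (s - 15)/((s - 3)*(s + 1)) = 4/(s + 1) - 3/(s - 3).
An antiderivative is F(s) = -3*log(s - 3) + 4*log(s + 1).
Then F(6) - F(4) = (-3*log(3) + 4*log(7)) - (4*log(5)) = -4*log(5) - 3*log(3) + 4*log(7).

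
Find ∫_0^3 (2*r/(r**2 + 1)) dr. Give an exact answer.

log(10)

Let u = r**2 + 1, so du = 2*r dr. When r = 0, u = 1; when r = 3, u = 10.
The integral becomes ∫ 1/u du from 1 to 10, with antiderivative log(u).
Back in r: F(r) = log(r**2 + 1).
Then F(3) - F(0) = (log(10)) - (0) = log(10).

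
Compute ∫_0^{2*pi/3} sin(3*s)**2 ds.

Use the identity sin^2(3*s) = (1 - cos(6*s))/2.
An antiderivative is F(s) = s/2 - sin(6*s)/12.
Then F(2*pi/3) - F(0) = (pi/3) - (0) = pi/3.

pi/3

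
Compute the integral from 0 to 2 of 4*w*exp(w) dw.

Integrate by parts once (u = w, dv = 4*exp(w) dw).
An antiderivative is F(w) = (4*w - 4)*exp(w).
Then F(2) - F(0) = (4*exp(2)) - (-4) = 4 + 4*exp(2).

4 + 4*exp(2)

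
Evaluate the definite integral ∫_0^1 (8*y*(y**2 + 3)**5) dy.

Let u = y**2 + 3, so du = 2*y dy. When y = 0, u = 3; when y = 1, u = 4.
The integral becomes 4·∫ u**5 du from 3 to 4, with antiderivative 2*u**6/3.
Back in y: F(y) = 2*(y**2 + 3)**6/3.
Then F(1) - F(0) = (8192/3) - (486) = 6734/3.

6734/3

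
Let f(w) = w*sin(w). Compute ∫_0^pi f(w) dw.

Integrate by parts once (u = w, dv = sin(w) dw).
An antiderivative is F(w) = -w*cos(w) + sin(w).
Then F(pi) - F(0) = (pi) - (0) = pi.

pi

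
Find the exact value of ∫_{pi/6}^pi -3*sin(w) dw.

An antiderivative is F(w) = 3*cos(w).
Then F(pi) - F(pi/6) = (-3) - (3*sqrt(3)/2) = -3 - 3*sqrt(3)/2.

-3 - 3*sqrt(3)/2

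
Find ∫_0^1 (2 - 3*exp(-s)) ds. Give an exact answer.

An antiderivative is F(s) = 2*s + 3*exp(-s).
Then F(1) - F(0) = (3*exp(-1) + 2) - (3) = -1 + 3*exp(-1).

-1 + 3*exp(-1)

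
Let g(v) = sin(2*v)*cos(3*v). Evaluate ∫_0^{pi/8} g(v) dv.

-2/5 + sqrt(2 - sqrt(2))/20 + sqrt(sqrt(2) + 2)/4

Use the identity sin(2*v)cos(3*v) = [sin(5*v) + sin(-v)]/2.
An antiderivative is F(v) = cos(v)/2 - cos(5*v)/10.
Then F(pi/8) - F(0) = (sqrt(2 - sqrt(2))/20 + sqrt(sqrt(2) + 2)/4) - (2/5) = -2/5 + sqrt(2 - sqrt(2))/20 + sqrt(sqrt(2) + 2)/4.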